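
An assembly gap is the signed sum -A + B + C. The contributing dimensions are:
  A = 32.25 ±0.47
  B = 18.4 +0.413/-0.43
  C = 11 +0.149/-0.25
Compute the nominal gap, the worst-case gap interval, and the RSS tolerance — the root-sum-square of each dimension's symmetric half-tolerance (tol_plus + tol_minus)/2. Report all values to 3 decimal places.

Stack each dimension's contribution:
  -A: nom -32.250 → Σnom=-32.250; wc +0.470/-0.470 → slack +0.470/-0.470; half-tol=0.470, Σhalf²=0.220900
  +B: nom +18.400 → Σnom=-13.850; wc +0.413/-0.430 → slack +0.883/-0.900; half-tol=0.421, Σhalf²=0.398562
  +C: nom +11.000 → Σnom=-2.850; wc +0.149/-0.250 → slack +1.032/-1.150; half-tol=0.200, Σhalf²=0.438362
Nominal = -2.850. Worst-case = [-2.850 - 1.150, -2.850 + 1.032] = [-4.000, -1.818]. RSS = √0.438362 = 0.662.

nominal=-2.850 wc=[-4.000,-1.818] rss=0.662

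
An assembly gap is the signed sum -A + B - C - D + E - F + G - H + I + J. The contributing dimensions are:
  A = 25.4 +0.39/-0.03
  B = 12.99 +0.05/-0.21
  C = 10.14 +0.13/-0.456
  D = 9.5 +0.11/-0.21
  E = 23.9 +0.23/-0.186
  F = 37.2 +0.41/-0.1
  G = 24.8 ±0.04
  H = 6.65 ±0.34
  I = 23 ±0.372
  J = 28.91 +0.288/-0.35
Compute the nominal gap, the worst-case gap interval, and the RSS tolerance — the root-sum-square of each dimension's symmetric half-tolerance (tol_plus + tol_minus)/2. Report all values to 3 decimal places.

Stack each dimension's contribution:
  -A: nom -25.400 → Σnom=-25.400; wc +0.030/-0.390 → slack +0.030/-0.390; half-tol=0.210, Σhalf²=0.044100
  +B: nom +12.990 → Σnom=-12.410; wc +0.050/-0.210 → slack +0.080/-0.600; half-tol=0.130, Σhalf²=0.061000
  -C: nom -10.140 → Σnom=-22.550; wc +0.456/-0.130 → slack +0.536/-0.730; half-tol=0.293, Σhalf²=0.146849
  -D: nom -9.500 → Σnom=-32.050; wc +0.210/-0.110 → slack +0.746/-0.840; half-tol=0.160, Σhalf²=0.172449
  +E: nom +23.900 → Σnom=-8.150; wc +0.230/-0.186 → slack +0.976/-1.026; half-tol=0.208, Σhalf²=0.215713
  -F: nom -37.200 → Σnom=-45.350; wc +0.100/-0.410 → slack +1.076/-1.436; half-tol=0.255, Σhalf²=0.280738
  +G: nom +24.800 → Σnom=-20.550; wc +0.040/-0.040 → slack +1.116/-1.476; half-tol=0.040, Σhalf²=0.282338
  -H: nom -6.650 → Σnom=-27.200; wc +0.340/-0.340 → slack +1.456/-1.816; half-tol=0.340, Σhalf²=0.397938
  +I: nom +23.000 → Σnom=-4.200; wc +0.372/-0.372 → slack +1.828/-2.188; half-tol=0.372, Σhalf²=0.536322
  +J: nom +28.910 → Σnom=24.710; wc +0.288/-0.350 → slack +2.116/-2.538; half-tol=0.319, Σhalf²=0.638083
Nominal = 24.710. Worst-case = [24.710 - 2.538, 24.710 + 2.116] = [22.172, 26.826]. RSS = √0.638083 = 0.799.

nominal=24.710 wc=[22.172,26.826] rss=0.799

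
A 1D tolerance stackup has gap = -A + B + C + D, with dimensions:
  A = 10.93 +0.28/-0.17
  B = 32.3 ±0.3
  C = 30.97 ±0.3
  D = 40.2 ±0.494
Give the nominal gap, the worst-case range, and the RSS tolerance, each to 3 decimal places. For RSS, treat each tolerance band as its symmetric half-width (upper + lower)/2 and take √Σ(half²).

nominal=92.540 wc=[91.166,93.804] rss=0.689

Stack each dimension's contribution:
  -A: nom -10.930 → Σnom=-10.930; wc +0.170/-0.280 → slack +0.170/-0.280; half-tol=0.225, Σhalf²=0.050625
  +B: nom +32.300 → Σnom=21.370; wc +0.300/-0.300 → slack +0.470/-0.580; half-tol=0.300, Σhalf²=0.140625
  +C: nom +30.970 → Σnom=52.340; wc +0.300/-0.300 → slack +0.770/-0.880; half-tol=0.300, Σhalf²=0.230625
  +D: nom +40.200 → Σnom=92.540; wc +0.494/-0.494 → slack +1.264/-1.374; half-tol=0.494, Σhalf²=0.474661
Nominal = 92.540. Worst-case = [92.540 - 1.374, 92.540 + 1.264] = [91.166, 93.804]. RSS = √0.474661 = 0.689.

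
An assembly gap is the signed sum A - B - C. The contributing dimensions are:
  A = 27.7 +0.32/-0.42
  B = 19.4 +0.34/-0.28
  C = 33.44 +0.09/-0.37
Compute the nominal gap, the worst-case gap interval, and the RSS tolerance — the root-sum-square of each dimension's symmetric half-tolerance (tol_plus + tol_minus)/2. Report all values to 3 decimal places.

Stack each dimension's contribution:
  +A: nom +27.700 → Σnom=27.700; wc +0.320/-0.420 → slack +0.320/-0.420; half-tol=0.370, Σhalf²=0.136900
  -B: nom -19.400 → Σnom=8.300; wc +0.280/-0.340 → slack +0.600/-0.760; half-tol=0.310, Σhalf²=0.233000
  -C: nom -33.440 → Σnom=-25.140; wc +0.370/-0.090 → slack +0.970/-0.850; half-tol=0.230, Σhalf²=0.285900
Nominal = -25.140. Worst-case = [-25.140 - 0.850, -25.140 + 0.970] = [-25.990, -24.170]. RSS = √0.285900 = 0.535.

nominal=-25.140 wc=[-25.990,-24.170] rss=0.535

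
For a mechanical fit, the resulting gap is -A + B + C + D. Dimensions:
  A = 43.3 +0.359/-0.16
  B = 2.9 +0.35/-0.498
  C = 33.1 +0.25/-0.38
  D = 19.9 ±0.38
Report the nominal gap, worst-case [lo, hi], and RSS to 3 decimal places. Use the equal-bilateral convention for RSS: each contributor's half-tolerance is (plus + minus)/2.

nominal=12.600 wc=[10.983,13.740] rss=0.701

Stack each dimension's contribution:
  -A: nom -43.300 → Σnom=-43.300; wc +0.160/-0.359 → slack +0.160/-0.359; half-tol=0.260, Σhalf²=0.067340
  +B: nom +2.900 → Σnom=-40.400; wc +0.350/-0.498 → slack +0.510/-0.857; half-tol=0.424, Σhalf²=0.247116
  +C: nom +33.100 → Σnom=-7.300; wc +0.250/-0.380 → slack +0.760/-1.237; half-tol=0.315, Σhalf²=0.346341
  +D: nom +19.900 → Σnom=12.600; wc +0.380/-0.380 → slack +1.140/-1.617; half-tol=0.380, Σhalf²=0.490741
Nominal = 12.600. Worst-case = [12.600 - 1.617, 12.600 + 1.140] = [10.983, 13.740]. RSS = √0.490741 = 0.701.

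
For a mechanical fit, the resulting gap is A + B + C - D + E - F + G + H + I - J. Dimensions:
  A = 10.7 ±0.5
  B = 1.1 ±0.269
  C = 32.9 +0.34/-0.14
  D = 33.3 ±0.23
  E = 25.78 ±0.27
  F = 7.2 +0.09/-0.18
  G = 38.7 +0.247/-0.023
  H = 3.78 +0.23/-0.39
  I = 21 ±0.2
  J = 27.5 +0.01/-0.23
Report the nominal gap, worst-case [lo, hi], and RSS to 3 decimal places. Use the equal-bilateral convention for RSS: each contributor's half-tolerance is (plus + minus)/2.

nominal=65.960 wc=[63.838,68.656] rss=0.832

Stack each dimension's contribution:
  +A: nom +10.700 → Σnom=10.700; wc +0.500/-0.500 → slack +0.500/-0.500; half-tol=0.500, Σhalf²=0.250000
  +B: nom +1.100 → Σnom=11.800; wc +0.269/-0.269 → slack +0.769/-0.769; half-tol=0.269, Σhalf²=0.322361
  +C: nom +32.900 → Σnom=44.700; wc +0.340/-0.140 → slack +1.109/-0.909; half-tol=0.240, Σhalf²=0.379961
  -D: nom -33.300 → Σnom=11.400; wc +0.230/-0.230 → slack +1.339/-1.139; half-tol=0.230, Σhalf²=0.432861
  +E: nom +25.780 → Σnom=37.180; wc +0.270/-0.270 → slack +1.609/-1.409; half-tol=0.270, Σhalf²=0.505761
  -F: nom -7.200 → Σnom=29.980; wc +0.180/-0.090 → slack +1.789/-1.499; half-tol=0.135, Σhalf²=0.523986
  +G: nom +38.700 → Σnom=68.680; wc +0.247/-0.023 → slack +2.036/-1.522; half-tol=0.135, Σhalf²=0.542211
  +H: nom +3.780 → Σnom=72.460; wc +0.230/-0.390 → slack +2.266/-1.912; half-tol=0.310, Σhalf²=0.638311
  +I: nom +21.000 → Σnom=93.460; wc +0.200/-0.200 → slack +2.466/-2.112; half-tol=0.200, Σhalf²=0.678311
  -J: nom -27.500 → Σnom=65.960; wc +0.230/-0.010 → slack +2.696/-2.122; half-tol=0.120, Σhalf²=0.692711
Nominal = 65.960. Worst-case = [65.960 - 2.122, 65.960 + 2.696] = [63.838, 68.656]. RSS = √0.692711 = 0.832.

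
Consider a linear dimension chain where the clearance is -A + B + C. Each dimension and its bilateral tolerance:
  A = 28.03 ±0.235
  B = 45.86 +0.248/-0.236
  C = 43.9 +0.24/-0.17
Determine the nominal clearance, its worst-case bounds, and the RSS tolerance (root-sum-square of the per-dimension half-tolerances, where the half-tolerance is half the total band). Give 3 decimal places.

nominal=61.730 wc=[61.089,62.453] rss=0.395

Stack each dimension's contribution:
  -A: nom -28.030 → Σnom=-28.030; wc +0.235/-0.235 → slack +0.235/-0.235; half-tol=0.235, Σhalf²=0.055225
  +B: nom +45.860 → Σnom=17.830; wc +0.248/-0.236 → slack +0.483/-0.471; half-tol=0.242, Σhalf²=0.113789
  +C: nom +43.900 → Σnom=61.730; wc +0.240/-0.170 → slack +0.723/-0.641; half-tol=0.205, Σhalf²=0.155814
Nominal = 61.730. Worst-case = [61.730 - 0.641, 61.730 + 0.723] = [61.089, 62.453]. RSS = √0.155814 = 0.395.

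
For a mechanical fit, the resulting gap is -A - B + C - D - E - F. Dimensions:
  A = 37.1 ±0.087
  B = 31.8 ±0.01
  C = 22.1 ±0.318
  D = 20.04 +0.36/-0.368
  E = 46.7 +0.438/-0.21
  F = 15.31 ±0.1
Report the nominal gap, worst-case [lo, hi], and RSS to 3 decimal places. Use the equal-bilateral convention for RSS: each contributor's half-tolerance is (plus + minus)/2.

Stack each dimension's contribution:
  -A: nom -37.100 → Σnom=-37.100; wc +0.087/-0.087 → slack +0.087/-0.087; half-tol=0.087, Σhalf²=0.007569
  -B: nom -31.800 → Σnom=-68.900; wc +0.010/-0.010 → slack +0.097/-0.097; half-tol=0.010, Σhalf²=0.007669
  +C: nom +22.100 → Σnom=-46.800; wc +0.318/-0.318 → slack +0.415/-0.415; half-tol=0.318, Σhalf²=0.108793
  -D: nom -20.040 → Σnom=-66.840; wc +0.368/-0.360 → slack +0.783/-0.775; half-tol=0.364, Σhalf²=0.241289
  -E: nom -46.700 → Σnom=-113.540; wc +0.210/-0.438 → slack +0.993/-1.213; half-tol=0.324, Σhalf²=0.346265
  -F: nom -15.310 → Σnom=-128.850; wc +0.100/-0.100 → slack +1.093/-1.313; half-tol=0.100, Σhalf²=0.356265
Nominal = -128.850. Worst-case = [-128.850 - 1.313, -128.850 + 1.093] = [-130.163, -127.757]. RSS = √0.356265 = 0.597.

nominal=-128.850 wc=[-130.163,-127.757] rss=0.597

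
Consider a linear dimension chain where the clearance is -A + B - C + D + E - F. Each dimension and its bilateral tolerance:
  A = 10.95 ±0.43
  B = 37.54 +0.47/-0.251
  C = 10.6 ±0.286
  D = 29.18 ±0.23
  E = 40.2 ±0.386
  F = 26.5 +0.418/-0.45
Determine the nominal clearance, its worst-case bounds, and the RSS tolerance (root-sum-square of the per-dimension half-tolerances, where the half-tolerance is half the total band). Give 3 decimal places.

nominal=58.870 wc=[56.869,61.122] rss=0.887

Stack each dimension's contribution:
  -A: nom -10.950 → Σnom=-10.950; wc +0.430/-0.430 → slack +0.430/-0.430; half-tol=0.430, Σhalf²=0.184900
  +B: nom +37.540 → Σnom=26.590; wc +0.470/-0.251 → slack +0.900/-0.681; half-tol=0.360, Σhalf²=0.314860
  -C: nom -10.600 → Σnom=15.990; wc +0.286/-0.286 → slack +1.186/-0.967; half-tol=0.286, Σhalf²=0.396656
  +D: nom +29.180 → Σnom=45.170; wc +0.230/-0.230 → slack +1.416/-1.197; half-tol=0.230, Σhalf²=0.449556
  +E: nom +40.200 → Σnom=85.370; wc +0.386/-0.386 → slack +1.802/-1.583; half-tol=0.386, Σhalf²=0.598552
  -F: nom -26.500 → Σnom=58.870; wc +0.450/-0.418 → slack +2.252/-2.001; half-tol=0.434, Σhalf²=0.786908
Nominal = 58.870. Worst-case = [58.870 - 2.001, 58.870 + 2.252] = [56.869, 61.122]. RSS = √0.786908 = 0.887.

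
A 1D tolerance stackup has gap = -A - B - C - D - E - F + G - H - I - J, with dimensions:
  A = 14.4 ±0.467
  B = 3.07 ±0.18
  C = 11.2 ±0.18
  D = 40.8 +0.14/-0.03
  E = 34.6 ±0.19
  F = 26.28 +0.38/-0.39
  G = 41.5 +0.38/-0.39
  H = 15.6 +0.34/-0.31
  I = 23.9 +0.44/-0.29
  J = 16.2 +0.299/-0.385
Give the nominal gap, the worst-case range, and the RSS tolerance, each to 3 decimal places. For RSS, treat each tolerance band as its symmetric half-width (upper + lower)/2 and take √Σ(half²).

nominal=-144.550 wc=[-147.556,-141.748] rss=0.989

Stack each dimension's contribution:
  -A: nom -14.400 → Σnom=-14.400; wc +0.467/-0.467 → slack +0.467/-0.467; half-tol=0.467, Σhalf²=0.218089
  -B: nom -3.070 → Σnom=-17.470; wc +0.180/-0.180 → slack +0.647/-0.647; half-tol=0.180, Σhalf²=0.250489
  -C: nom -11.200 → Σnom=-28.670; wc +0.180/-0.180 → slack +0.827/-0.827; half-tol=0.180, Σhalf²=0.282889
  -D: nom -40.800 → Σnom=-69.470; wc +0.030/-0.140 → slack +0.857/-0.967; half-tol=0.085, Σhalf²=0.290114
  -E: nom -34.600 → Σnom=-104.070; wc +0.190/-0.190 → slack +1.047/-1.157; half-tol=0.190, Σhalf²=0.326214
  -F: nom -26.280 → Σnom=-130.350; wc +0.390/-0.380 → slack +1.437/-1.537; half-tol=0.385, Σhalf²=0.474439
  +G: nom +41.500 → Σnom=-88.850; wc +0.380/-0.390 → slack +1.817/-1.927; half-tol=0.385, Σhalf²=0.622664
  -H: nom -15.600 → Σnom=-104.450; wc +0.310/-0.340 → slack +2.127/-2.267; half-tol=0.325, Σhalf²=0.728289
  -I: nom -23.900 → Σnom=-128.350; wc +0.290/-0.440 → slack +2.417/-2.707; half-tol=0.365, Σhalf²=0.861514
  -J: nom -16.200 → Σnom=-144.550; wc +0.385/-0.299 → slack +2.802/-3.006; half-tol=0.342, Σhalf²=0.978478
Nominal = -144.550. Worst-case = [-144.550 - 3.006, -144.550 + 2.802] = [-147.556, -141.748]. RSS = √0.978478 = 0.989.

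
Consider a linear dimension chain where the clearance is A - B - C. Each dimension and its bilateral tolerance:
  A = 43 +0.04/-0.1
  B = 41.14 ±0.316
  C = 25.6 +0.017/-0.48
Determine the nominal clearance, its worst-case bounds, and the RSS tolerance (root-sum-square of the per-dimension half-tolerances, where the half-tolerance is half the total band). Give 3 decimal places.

Stack each dimension's contribution:
  +A: nom +43.000 → Σnom=43.000; wc +0.040/-0.100 → slack +0.040/-0.100; half-tol=0.070, Σhalf²=0.004900
  -B: nom -41.140 → Σnom=1.860; wc +0.316/-0.316 → slack +0.356/-0.416; half-tol=0.316, Σhalf²=0.104756
  -C: nom -25.600 → Σnom=-23.740; wc +0.480/-0.017 → slack +0.836/-0.433; half-tol=0.248, Σhalf²=0.166508
Nominal = -23.740. Worst-case = [-23.740 - 0.433, -23.740 + 0.836] = [-24.173, -22.904]. RSS = √0.166508 = 0.408.

nominal=-23.740 wc=[-24.173,-22.904] rss=0.408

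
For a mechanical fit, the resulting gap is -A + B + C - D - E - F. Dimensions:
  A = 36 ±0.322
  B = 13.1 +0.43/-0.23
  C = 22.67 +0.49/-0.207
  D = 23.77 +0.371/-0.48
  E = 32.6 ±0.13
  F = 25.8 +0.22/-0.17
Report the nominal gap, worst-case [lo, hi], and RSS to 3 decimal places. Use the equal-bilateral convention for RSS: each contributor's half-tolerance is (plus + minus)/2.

Stack each dimension's contribution:
  -A: nom -36.000 → Σnom=-36.000; wc +0.322/-0.322 → slack +0.322/-0.322; half-tol=0.322, Σhalf²=0.103684
  +B: nom +13.100 → Σnom=-22.900; wc +0.430/-0.230 → slack +0.752/-0.552; half-tol=0.330, Σhalf²=0.212584
  +C: nom +22.670 → Σnom=-0.230; wc +0.490/-0.207 → slack +1.242/-0.759; half-tol=0.348, Σhalf²=0.334036
  -D: nom -23.770 → Σnom=-24.000; wc +0.480/-0.371 → slack +1.722/-1.130; half-tol=0.425, Σhalf²=0.515087
  -E: nom -32.600 → Σnom=-56.600; wc +0.130/-0.130 → slack +1.852/-1.260; half-tol=0.130, Σhalf²=0.531987
  -F: nom -25.800 → Σnom=-82.400; wc +0.170/-0.220 → slack +2.022/-1.480; half-tol=0.195, Σhalf²=0.570012
Nominal = -82.400. Worst-case = [-82.400 - 1.480, -82.400 + 2.022] = [-83.880, -80.378]. RSS = √0.570012 = 0.755.

nominal=-82.400 wc=[-83.880,-80.378] rss=0.755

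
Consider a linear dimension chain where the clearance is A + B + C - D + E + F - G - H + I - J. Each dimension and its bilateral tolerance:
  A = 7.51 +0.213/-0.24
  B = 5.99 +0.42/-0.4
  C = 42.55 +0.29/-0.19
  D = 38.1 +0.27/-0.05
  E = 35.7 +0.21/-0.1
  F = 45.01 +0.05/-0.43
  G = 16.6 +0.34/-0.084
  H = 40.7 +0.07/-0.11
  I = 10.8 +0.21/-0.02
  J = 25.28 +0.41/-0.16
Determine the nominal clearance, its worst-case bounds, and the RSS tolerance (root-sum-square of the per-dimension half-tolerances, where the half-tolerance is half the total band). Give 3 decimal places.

Stack each dimension's contribution:
  +A: nom +7.510 → Σnom=7.510; wc +0.213/-0.240 → slack +0.213/-0.240; half-tol=0.226, Σhalf²=0.051302
  +B: nom +5.990 → Σnom=13.500; wc +0.420/-0.400 → slack +0.633/-0.640; half-tol=0.410, Σhalf²=0.219402
  +C: nom +42.550 → Σnom=56.050; wc +0.290/-0.190 → slack +0.923/-0.830; half-tol=0.240, Σhalf²=0.277002
  -D: nom -38.100 → Σnom=17.950; wc +0.050/-0.270 → slack +0.973/-1.100; half-tol=0.160, Σhalf²=0.302602
  +E: nom +35.700 → Σnom=53.650; wc +0.210/-0.100 → slack +1.183/-1.200; half-tol=0.155, Σhalf²=0.326627
  +F: nom +45.010 → Σnom=98.660; wc +0.050/-0.430 → slack +1.233/-1.630; half-tol=0.240, Σhalf²=0.384227
  -G: nom -16.600 → Σnom=82.060; wc +0.084/-0.340 → slack +1.317/-1.970; half-tol=0.212, Σhalf²=0.429171
  -H: nom -40.700 → Σnom=41.360; wc +0.110/-0.070 → slack +1.427/-2.040; half-tol=0.090, Σhalf²=0.437271
  +I: nom +10.800 → Σnom=52.160; wc +0.210/-0.020 → slack +1.637/-2.060; half-tol=0.115, Σhalf²=0.450496
  -J: nom -25.280 → Σnom=26.880; wc +0.160/-0.410 → slack +1.797/-2.470; half-tol=0.285, Σhalf²=0.531721
Nominal = 26.880. Worst-case = [26.880 - 2.470, 26.880 + 1.797] = [24.410, 28.677]. RSS = √0.531721 = 0.729.

nominal=26.880 wc=[24.410,28.677] rss=0.729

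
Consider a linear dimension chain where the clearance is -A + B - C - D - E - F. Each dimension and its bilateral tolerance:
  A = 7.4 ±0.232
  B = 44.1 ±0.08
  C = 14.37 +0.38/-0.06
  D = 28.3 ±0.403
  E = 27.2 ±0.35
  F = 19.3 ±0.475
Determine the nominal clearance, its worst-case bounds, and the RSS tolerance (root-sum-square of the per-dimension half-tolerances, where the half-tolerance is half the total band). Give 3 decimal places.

Stack each dimension's contribution:
  -A: nom -7.400 → Σnom=-7.400; wc +0.232/-0.232 → slack +0.232/-0.232; half-tol=0.232, Σhalf²=0.053824
  +B: nom +44.100 → Σnom=36.700; wc +0.080/-0.080 → slack +0.312/-0.312; half-tol=0.080, Σhalf²=0.060224
  -C: nom -14.370 → Σnom=22.330; wc +0.060/-0.380 → slack +0.372/-0.692; half-tol=0.220, Σhalf²=0.108624
  -D: nom -28.300 → Σnom=-5.970; wc +0.403/-0.403 → slack +0.775/-1.095; half-tol=0.403, Σhalf²=0.271033
  -E: nom -27.200 → Σnom=-33.170; wc +0.350/-0.350 → slack +1.125/-1.445; half-tol=0.350, Σhalf²=0.393533
  -F: nom -19.300 → Σnom=-52.470; wc +0.475/-0.475 → slack +1.600/-1.920; half-tol=0.475, Σhalf²=0.619158
Nominal = -52.470. Worst-case = [-52.470 - 1.920, -52.470 + 1.600] = [-54.390, -50.870]. RSS = √0.619158 = 0.787.

nominal=-52.470 wc=[-54.390,-50.870] rss=0.787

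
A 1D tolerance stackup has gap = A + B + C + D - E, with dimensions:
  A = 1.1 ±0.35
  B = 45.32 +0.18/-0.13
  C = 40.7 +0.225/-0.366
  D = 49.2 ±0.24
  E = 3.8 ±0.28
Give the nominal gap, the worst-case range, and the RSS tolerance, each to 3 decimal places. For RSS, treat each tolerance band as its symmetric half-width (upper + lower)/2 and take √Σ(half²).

nominal=132.520 wc=[131.154,133.795] rss=0.608

Stack each dimension's contribution:
  +A: nom +1.100 → Σnom=1.100; wc +0.350/-0.350 → slack +0.350/-0.350; half-tol=0.350, Σhalf²=0.122500
  +B: nom +45.320 → Σnom=46.420; wc +0.180/-0.130 → slack +0.530/-0.480; half-tol=0.155, Σhalf²=0.146525
  +C: nom +40.700 → Σnom=87.120; wc +0.225/-0.366 → slack +0.755/-0.846; half-tol=0.295, Σhalf²=0.233845
  +D: nom +49.200 → Σnom=136.320; wc +0.240/-0.240 → slack +0.995/-1.086; half-tol=0.240, Σhalf²=0.291445
  -E: nom -3.800 → Σnom=132.520; wc +0.280/-0.280 → slack +1.275/-1.366; half-tol=0.280, Σhalf²=0.369845
Nominal = 132.520. Worst-case = [132.520 - 1.366, 132.520 + 1.275] = [131.154, 133.795]. RSS = √0.369845 = 0.608.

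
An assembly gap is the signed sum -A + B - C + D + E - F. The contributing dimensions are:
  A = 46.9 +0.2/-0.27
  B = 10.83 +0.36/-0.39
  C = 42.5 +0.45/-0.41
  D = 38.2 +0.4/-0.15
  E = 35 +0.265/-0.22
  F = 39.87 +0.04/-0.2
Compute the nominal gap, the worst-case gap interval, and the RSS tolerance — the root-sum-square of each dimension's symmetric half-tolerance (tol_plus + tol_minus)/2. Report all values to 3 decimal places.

nominal=-45.240 wc=[-46.690,-43.335] rss=0.728

Stack each dimension's contribution:
  -A: nom -46.900 → Σnom=-46.900; wc +0.270/-0.200 → slack +0.270/-0.200; half-tol=0.235, Σhalf²=0.055225
  +B: nom +10.830 → Σnom=-36.070; wc +0.360/-0.390 → slack +0.630/-0.590; half-tol=0.375, Σhalf²=0.195850
  -C: nom -42.500 → Σnom=-78.570; wc +0.410/-0.450 → slack +1.040/-1.040; half-tol=0.430, Σhalf²=0.380750
  +D: nom +38.200 → Σnom=-40.370; wc +0.400/-0.150 → slack +1.440/-1.190; half-tol=0.275, Σhalf²=0.456375
  +E: nom +35.000 → Σnom=-5.370; wc +0.265/-0.220 → slack +1.705/-1.410; half-tol=0.242, Σhalf²=0.515181
  -F: nom -39.870 → Σnom=-45.240; wc +0.200/-0.040 → slack +1.905/-1.450; half-tol=0.120, Σhalf²=0.529581
Nominal = -45.240. Worst-case = [-45.240 - 1.450, -45.240 + 1.905] = [-46.690, -43.335]. RSS = √0.529581 = 0.728.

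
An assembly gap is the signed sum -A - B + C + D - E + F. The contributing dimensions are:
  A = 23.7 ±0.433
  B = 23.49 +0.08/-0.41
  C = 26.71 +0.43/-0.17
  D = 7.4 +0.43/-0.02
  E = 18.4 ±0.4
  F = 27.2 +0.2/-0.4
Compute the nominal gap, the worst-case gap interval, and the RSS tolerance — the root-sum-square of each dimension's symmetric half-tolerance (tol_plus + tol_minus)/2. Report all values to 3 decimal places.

Stack each dimension's contribution:
  -A: nom -23.700 → Σnom=-23.700; wc +0.433/-0.433 → slack +0.433/-0.433; half-tol=0.433, Σhalf²=0.187489
  -B: nom -23.490 → Σnom=-47.190; wc +0.410/-0.080 → slack +0.843/-0.513; half-tol=0.245, Σhalf²=0.247514
  +C: nom +26.710 → Σnom=-20.480; wc +0.430/-0.170 → slack +1.273/-0.683; half-tol=0.300, Σhalf²=0.337514
  +D: nom +7.400 → Σnom=-13.080; wc +0.430/-0.020 → slack +1.703/-0.703; half-tol=0.225, Σhalf²=0.388139
  -E: nom -18.400 → Σnom=-31.480; wc +0.400/-0.400 → slack +2.103/-1.103; half-tol=0.400, Σhalf²=0.548139
  +F: nom +27.200 → Σnom=-4.280; wc +0.200/-0.400 → slack +2.303/-1.503; half-tol=0.300, Σhalf²=0.638139
Nominal = -4.280. Worst-case = [-4.280 - 1.503, -4.280 + 2.303] = [-5.783, -1.977]. RSS = √0.638139 = 0.799.

nominal=-4.280 wc=[-5.783,-1.977] rss=0.799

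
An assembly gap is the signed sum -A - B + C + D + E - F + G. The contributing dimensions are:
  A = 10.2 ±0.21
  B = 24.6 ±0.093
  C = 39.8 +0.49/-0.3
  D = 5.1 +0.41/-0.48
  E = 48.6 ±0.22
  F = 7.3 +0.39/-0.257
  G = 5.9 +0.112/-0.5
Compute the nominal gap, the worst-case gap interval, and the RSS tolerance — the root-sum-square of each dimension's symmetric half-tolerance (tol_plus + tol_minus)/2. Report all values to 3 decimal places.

Stack each dimension's contribution:
  -A: nom -10.200 → Σnom=-10.200; wc +0.210/-0.210 → slack +0.210/-0.210; half-tol=0.210, Σhalf²=0.044100
  -B: nom -24.600 → Σnom=-34.800; wc +0.093/-0.093 → slack +0.303/-0.303; half-tol=0.093, Σhalf²=0.052749
  +C: nom +39.800 → Σnom=5.000; wc +0.490/-0.300 → slack +0.793/-0.603; half-tol=0.395, Σhalf²=0.208774
  +D: nom +5.100 → Σnom=10.100; wc +0.410/-0.480 → slack +1.203/-1.083; half-tol=0.445, Σhalf²=0.406799
  +E: nom +48.600 → Σnom=58.700; wc +0.220/-0.220 → slack +1.423/-1.303; half-tol=0.220, Σhalf²=0.455199
  -F: nom -7.300 → Σnom=51.400; wc +0.257/-0.390 → slack +1.680/-1.693; half-tol=0.324, Σhalf²=0.559851
  +G: nom +5.900 → Σnom=57.300; wc +0.112/-0.500 → slack +1.792/-2.193; half-tol=0.306, Σhalf²=0.653487
Nominal = 57.300. Worst-case = [57.300 - 2.193, 57.300 + 1.792] = [55.107, 59.092]. RSS = √0.653487 = 0.808.

nominal=57.300 wc=[55.107,59.092] rss=0.808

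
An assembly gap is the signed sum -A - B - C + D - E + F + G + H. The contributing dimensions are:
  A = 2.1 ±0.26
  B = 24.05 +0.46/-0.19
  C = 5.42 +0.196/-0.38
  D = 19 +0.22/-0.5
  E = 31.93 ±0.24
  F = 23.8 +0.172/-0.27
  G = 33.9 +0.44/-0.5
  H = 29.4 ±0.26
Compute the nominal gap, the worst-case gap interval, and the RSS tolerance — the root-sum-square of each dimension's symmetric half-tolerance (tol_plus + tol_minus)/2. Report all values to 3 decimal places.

Stack each dimension's contribution:
  -A: nom -2.100 → Σnom=-2.100; wc +0.260/-0.260 → slack +0.260/-0.260; half-tol=0.260, Σhalf²=0.067600
  -B: nom -24.050 → Σnom=-26.150; wc +0.190/-0.460 → slack +0.450/-0.720; half-tol=0.325, Σhalf²=0.173225
  -C: nom -5.420 → Σnom=-31.570; wc +0.380/-0.196 → slack +0.830/-0.916; half-tol=0.288, Σhalf²=0.256169
  +D: nom +19.000 → Σnom=-12.570; wc +0.220/-0.500 → slack +1.050/-1.416; half-tol=0.360, Σhalf²=0.385769
  -E: nom -31.930 → Σnom=-44.500; wc +0.240/-0.240 → slack +1.290/-1.656; half-tol=0.240, Σhalf²=0.443369
  +F: nom +23.800 → Σnom=-20.700; wc +0.172/-0.270 → slack +1.462/-1.926; half-tol=0.221, Σhalf²=0.492210
  +G: nom +33.900 → Σnom=13.200; wc +0.440/-0.500 → slack +1.902/-2.426; half-tol=0.470, Σhalf²=0.713110
  +H: nom +29.400 → Σnom=42.600; wc +0.260/-0.260 → slack +2.162/-2.686; half-tol=0.260, Σhalf²=0.780710
Nominal = 42.600. Worst-case = [42.600 - 2.686, 42.600 + 2.162] = [39.914, 44.762]. RSS = √0.780710 = 0.884.

nominal=42.600 wc=[39.914,44.762] rss=0.884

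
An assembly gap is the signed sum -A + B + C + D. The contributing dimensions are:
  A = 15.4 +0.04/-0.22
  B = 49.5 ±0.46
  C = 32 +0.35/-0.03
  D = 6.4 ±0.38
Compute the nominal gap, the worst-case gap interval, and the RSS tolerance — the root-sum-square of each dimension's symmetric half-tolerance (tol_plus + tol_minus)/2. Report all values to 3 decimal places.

Stack each dimension's contribution:
  -A: nom -15.400 → Σnom=-15.400; wc +0.220/-0.040 → slack +0.220/-0.040; half-tol=0.130, Σhalf²=0.016900
  +B: nom +49.500 → Σnom=34.100; wc +0.460/-0.460 → slack +0.680/-0.500; half-tol=0.460, Σhalf²=0.228500
  +C: nom +32.000 → Σnom=66.100; wc +0.350/-0.030 → slack +1.030/-0.530; half-tol=0.190, Σhalf²=0.264600
  +D: nom +6.400 → Σnom=72.500; wc +0.380/-0.380 → slack +1.410/-0.910; half-tol=0.380, Σhalf²=0.409000
Nominal = 72.500. Worst-case = [72.500 - 0.910, 72.500 + 1.410] = [71.590, 73.910]. RSS = √0.409000 = 0.640.

nominal=72.500 wc=[71.590,73.910] rss=0.640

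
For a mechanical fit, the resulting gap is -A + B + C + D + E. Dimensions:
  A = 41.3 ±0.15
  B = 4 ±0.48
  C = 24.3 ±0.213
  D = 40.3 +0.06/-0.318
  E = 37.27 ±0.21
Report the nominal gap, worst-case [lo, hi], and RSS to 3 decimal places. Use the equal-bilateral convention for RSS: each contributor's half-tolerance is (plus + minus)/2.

nominal=64.570 wc=[63.199,65.683] rss=0.615

Stack each dimension's contribution:
  -A: nom -41.300 → Σnom=-41.300; wc +0.150/-0.150 → slack +0.150/-0.150; half-tol=0.150, Σhalf²=0.022500
  +B: nom +4.000 → Σnom=-37.300; wc +0.480/-0.480 → slack +0.630/-0.630; half-tol=0.480, Σhalf²=0.252900
  +C: nom +24.300 → Σnom=-13.000; wc +0.213/-0.213 → slack +0.843/-0.843; half-tol=0.213, Σhalf²=0.298269
  +D: nom +40.300 → Σnom=27.300; wc +0.060/-0.318 → slack +0.903/-1.161; half-tol=0.189, Σhalf²=0.333990
  +E: nom +37.270 → Σnom=64.570; wc +0.210/-0.210 → slack +1.113/-1.371; half-tol=0.210, Σhalf²=0.378090
Nominal = 64.570. Worst-case = [64.570 - 1.371, 64.570 + 1.113] = [63.199, 65.683]. RSS = √0.378090 = 0.615.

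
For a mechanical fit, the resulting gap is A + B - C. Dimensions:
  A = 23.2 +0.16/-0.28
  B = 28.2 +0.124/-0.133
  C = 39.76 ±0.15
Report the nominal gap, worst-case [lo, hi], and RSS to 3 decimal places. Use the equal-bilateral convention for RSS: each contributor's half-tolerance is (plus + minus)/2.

nominal=11.640 wc=[11.077,12.074] rss=0.296

Stack each dimension's contribution:
  +A: nom +23.200 → Σnom=23.200; wc +0.160/-0.280 → slack +0.160/-0.280; half-tol=0.220, Σhalf²=0.048400
  +B: nom +28.200 → Σnom=51.400; wc +0.124/-0.133 → slack +0.284/-0.413; half-tol=0.129, Σhalf²=0.064912
  -C: nom -39.760 → Σnom=11.640; wc +0.150/-0.150 → slack +0.434/-0.563; half-tol=0.150, Σhalf²=0.087412
Nominal = 11.640. Worst-case = [11.640 - 0.563, 11.640 + 0.434] = [11.077, 12.074]. RSS = √0.087412 = 0.296.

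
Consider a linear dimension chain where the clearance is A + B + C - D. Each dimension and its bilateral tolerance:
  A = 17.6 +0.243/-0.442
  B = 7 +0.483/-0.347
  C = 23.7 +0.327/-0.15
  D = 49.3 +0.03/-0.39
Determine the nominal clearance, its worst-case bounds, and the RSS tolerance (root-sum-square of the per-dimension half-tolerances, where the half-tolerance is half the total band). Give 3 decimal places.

nominal=-1.000 wc=[-1.969,0.443] rss=0.625

Stack each dimension's contribution:
  +A: nom +17.600 → Σnom=17.600; wc +0.243/-0.442 → slack +0.243/-0.442; half-tol=0.343, Σhalf²=0.117306
  +B: nom +7.000 → Σnom=24.600; wc +0.483/-0.347 → slack +0.726/-0.789; half-tol=0.415, Σhalf²=0.289531
  +C: nom +23.700 → Σnom=48.300; wc +0.327/-0.150 → slack +1.053/-0.939; half-tol=0.238, Σhalf²=0.346414
  -D: nom -49.300 → Σnom=-1.000; wc +0.390/-0.030 → slack +1.443/-0.969; half-tol=0.210, Σhalf²=0.390514
Nominal = -1.000. Worst-case = [-1.000 - 0.969, -1.000 + 1.443] = [-1.969, 0.443]. RSS = √0.390514 = 0.625.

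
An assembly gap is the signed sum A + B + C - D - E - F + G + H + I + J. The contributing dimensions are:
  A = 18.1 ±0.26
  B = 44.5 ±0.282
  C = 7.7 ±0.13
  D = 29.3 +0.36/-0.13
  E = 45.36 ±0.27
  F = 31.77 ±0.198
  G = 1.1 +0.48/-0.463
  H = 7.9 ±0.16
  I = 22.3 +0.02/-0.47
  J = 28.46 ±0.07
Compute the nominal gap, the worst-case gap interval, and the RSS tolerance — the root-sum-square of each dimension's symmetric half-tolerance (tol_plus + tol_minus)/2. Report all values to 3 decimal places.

nominal=23.630 wc=[20.967,25.630] rss=0.806

Stack each dimension's contribution:
  +A: nom +18.100 → Σnom=18.100; wc +0.260/-0.260 → slack +0.260/-0.260; half-tol=0.260, Σhalf²=0.067600
  +B: nom +44.500 → Σnom=62.600; wc +0.282/-0.282 → slack +0.542/-0.542; half-tol=0.282, Σhalf²=0.147124
  +C: nom +7.700 → Σnom=70.300; wc +0.130/-0.130 → slack +0.672/-0.672; half-tol=0.130, Σhalf²=0.164024
  -D: nom -29.300 → Σnom=41.000; wc +0.130/-0.360 → slack +0.802/-1.032; half-tol=0.245, Σhalf²=0.224049
  -E: nom -45.360 → Σnom=-4.360; wc +0.270/-0.270 → slack +1.072/-1.302; half-tol=0.270, Σhalf²=0.296949
  -F: nom -31.770 → Σnom=-36.130; wc +0.198/-0.198 → slack +1.270/-1.500; half-tol=0.198, Σhalf²=0.336153
  +G: nom +1.100 → Σnom=-35.030; wc +0.480/-0.463 → slack +1.750/-1.963; half-tol=0.472, Σhalf²=0.558465
  +H: nom +7.900 → Σnom=-27.130; wc +0.160/-0.160 → slack +1.910/-2.123; half-tol=0.160, Σhalf²=0.584065
  +I: nom +22.300 → Σnom=-4.830; wc +0.020/-0.470 → slack +1.930/-2.593; half-tol=0.245, Σhalf²=0.644090
  +J: nom +28.460 → Σnom=23.630; wc +0.070/-0.070 → slack +2.000/-2.663; half-tol=0.070, Σhalf²=0.648990
Nominal = 23.630. Worst-case = [23.630 - 2.663, 23.630 + 2.000] = [20.967, 25.630]. RSS = √0.648990 = 0.806.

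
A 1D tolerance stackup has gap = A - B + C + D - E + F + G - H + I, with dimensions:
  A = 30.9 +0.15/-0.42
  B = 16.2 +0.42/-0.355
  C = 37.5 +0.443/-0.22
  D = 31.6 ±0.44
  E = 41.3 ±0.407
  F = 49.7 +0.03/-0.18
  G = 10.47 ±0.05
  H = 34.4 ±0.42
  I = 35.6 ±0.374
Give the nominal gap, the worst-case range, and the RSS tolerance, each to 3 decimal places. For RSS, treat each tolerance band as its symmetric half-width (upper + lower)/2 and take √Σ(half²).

Stack each dimension's contribution:
  +A: nom +30.900 → Σnom=30.900; wc +0.150/-0.420 → slack +0.150/-0.420; half-tol=0.285, Σhalf²=0.081225
  -B: nom -16.200 → Σnom=14.700; wc +0.355/-0.420 → slack +0.505/-0.840; half-tol=0.387, Σhalf²=0.231381
  +C: nom +37.500 → Σnom=52.200; wc +0.443/-0.220 → slack +0.948/-1.060; half-tol=0.332, Σhalf²=0.341273
  +D: nom +31.600 → Σnom=83.800; wc +0.440/-0.440 → slack +1.388/-1.500; half-tol=0.440, Σhalf²=0.534874
  -E: nom -41.300 → Σnom=42.500; wc +0.407/-0.407 → slack +1.795/-1.907; half-tol=0.407, Σhalf²=0.700522
  +F: nom +49.700 → Σnom=92.200; wc +0.030/-0.180 → slack +1.825/-2.087; half-tol=0.105, Σhalf²=0.711547
  +G: nom +10.470 → Σnom=102.670; wc +0.050/-0.050 → slack +1.875/-2.137; half-tol=0.050, Σhalf²=0.714047
  -H: nom -34.400 → Σnom=68.270; wc +0.420/-0.420 → slack +2.295/-2.557; half-tol=0.420, Σhalf²=0.890447
  +I: nom +35.600 → Σnom=103.870; wc +0.374/-0.374 → slack +2.669/-2.931; half-tol=0.374, Σhalf²=1.030323
Nominal = 103.870. Worst-case = [103.870 - 2.931, 103.870 + 2.669] = [100.939, 106.539]. RSS = √1.030323 = 1.015.

nominal=103.870 wc=[100.939,106.539] rss=1.015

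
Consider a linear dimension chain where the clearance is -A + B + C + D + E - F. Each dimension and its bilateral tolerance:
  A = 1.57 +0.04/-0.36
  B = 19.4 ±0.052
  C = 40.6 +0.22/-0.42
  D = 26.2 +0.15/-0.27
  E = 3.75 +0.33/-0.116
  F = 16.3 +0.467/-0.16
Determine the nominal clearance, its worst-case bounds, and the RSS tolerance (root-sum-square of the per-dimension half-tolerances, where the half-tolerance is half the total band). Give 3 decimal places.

Stack each dimension's contribution:
  -A: nom -1.570 → Σnom=-1.570; wc +0.360/-0.040 → slack +0.360/-0.040; half-tol=0.200, Σhalf²=0.040000
  +B: nom +19.400 → Σnom=17.830; wc +0.052/-0.052 → slack +0.412/-0.092; half-tol=0.052, Σhalf²=0.042704
  +C: nom +40.600 → Σnom=58.430; wc +0.220/-0.420 → slack +0.632/-0.512; half-tol=0.320, Σhalf²=0.145104
  +D: nom +26.200 → Σnom=84.630; wc +0.150/-0.270 → slack +0.782/-0.782; half-tol=0.210, Σhalf²=0.189204
  +E: nom +3.750 → Σnom=88.380; wc +0.330/-0.116 → slack +1.112/-0.898; half-tol=0.223, Σhalf²=0.238933
  -F: nom -16.300 → Σnom=72.080; wc +0.160/-0.467 → slack +1.272/-1.365; half-tol=0.314, Σhalf²=0.337215
Nominal = 72.080. Worst-case = [72.080 - 1.365, 72.080 + 1.272] = [70.715, 73.352]. RSS = √0.337215 = 0.581.

nominal=72.080 wc=[70.715,73.352] rss=0.581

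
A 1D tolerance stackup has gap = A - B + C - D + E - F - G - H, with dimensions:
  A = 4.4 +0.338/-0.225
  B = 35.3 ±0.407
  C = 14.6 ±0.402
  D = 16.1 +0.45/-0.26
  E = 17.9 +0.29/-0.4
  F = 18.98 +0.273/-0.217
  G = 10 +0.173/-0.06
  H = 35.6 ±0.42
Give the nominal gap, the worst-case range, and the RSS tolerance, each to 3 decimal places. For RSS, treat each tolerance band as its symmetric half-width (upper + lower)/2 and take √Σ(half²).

nominal=-79.080 wc=[-81.830,-76.686] rss=0.949

Stack each dimension's contribution:
  +A: nom +4.400 → Σnom=4.400; wc +0.338/-0.225 → slack +0.338/-0.225; half-tol=0.282, Σhalf²=0.079242
  -B: nom -35.300 → Σnom=-30.900; wc +0.407/-0.407 → slack +0.745/-0.632; half-tol=0.407, Σhalf²=0.244891
  +C: nom +14.600 → Σnom=-16.300; wc +0.402/-0.402 → slack +1.147/-1.034; half-tol=0.402, Σhalf²=0.406495
  -D: nom -16.100 → Σnom=-32.400; wc +0.260/-0.450 → slack +1.407/-1.484; half-tol=0.355, Σhalf²=0.532520
  +E: nom +17.900 → Σnom=-14.500; wc +0.290/-0.400 → slack +1.697/-1.884; half-tol=0.345, Σhalf²=0.651545
  -F: nom -18.980 → Σnom=-33.480; wc +0.217/-0.273 → slack +1.914/-2.157; half-tol=0.245, Σhalf²=0.711570
  -G: nom -10.000 → Σnom=-43.480; wc +0.060/-0.173 → slack +1.974/-2.330; half-tol=0.116, Σhalf²=0.725142
  -H: nom -35.600 → Σnom=-79.080; wc +0.420/-0.420 → slack +2.394/-2.750; half-tol=0.420, Σhalf²=0.901542
Nominal = -79.080. Worst-case = [-79.080 - 2.750, -79.080 + 2.394] = [-81.830, -76.686]. RSS = √0.901542 = 0.949.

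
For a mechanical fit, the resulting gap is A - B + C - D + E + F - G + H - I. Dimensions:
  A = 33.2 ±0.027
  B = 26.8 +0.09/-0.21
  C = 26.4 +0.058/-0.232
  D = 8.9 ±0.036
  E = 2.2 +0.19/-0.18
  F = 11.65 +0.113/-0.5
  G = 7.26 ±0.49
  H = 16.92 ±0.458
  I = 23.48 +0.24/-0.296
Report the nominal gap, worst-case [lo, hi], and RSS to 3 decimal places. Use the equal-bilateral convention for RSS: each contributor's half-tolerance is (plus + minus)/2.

Stack each dimension's contribution:
  +A: nom +33.200 → Σnom=33.200; wc +0.027/-0.027 → slack +0.027/-0.027; half-tol=0.027, Σhalf²=0.000729
  -B: nom -26.800 → Σnom=6.400; wc +0.210/-0.090 → slack +0.237/-0.117; half-tol=0.150, Σhalf²=0.023229
  +C: nom +26.400 → Σnom=32.800; wc +0.058/-0.232 → slack +0.295/-0.349; half-tol=0.145, Σhalf²=0.044254
  -D: nom -8.900 → Σnom=23.900; wc +0.036/-0.036 → slack +0.331/-0.385; half-tol=0.036, Σhalf²=0.045550
  +E: nom +2.200 → Σnom=26.100; wc +0.190/-0.180 → slack +0.521/-0.565; half-tol=0.185, Σhalf²=0.079775
  +F: nom +11.650 → Σnom=37.750; wc +0.113/-0.500 → slack +0.634/-1.065; half-tol=0.306, Σhalf²=0.173717
  -G: nom -7.260 → Σnom=30.490; wc +0.490/-0.490 → slack +1.124/-1.555; half-tol=0.490, Σhalf²=0.413817
  +H: nom +16.920 → Σnom=47.410; wc +0.458/-0.458 → slack +1.582/-2.013; half-tol=0.458, Σhalf²=0.623581
  -I: nom -23.480 → Σnom=23.930; wc +0.296/-0.240 → slack +1.878/-2.253; half-tol=0.268, Σhalf²=0.695405
Nominal = 23.930. Worst-case = [23.930 - 2.253, 23.930 + 1.878] = [21.677, 25.808]. RSS = √0.695405 = 0.834.

nominal=23.930 wc=[21.677,25.808] rss=0.834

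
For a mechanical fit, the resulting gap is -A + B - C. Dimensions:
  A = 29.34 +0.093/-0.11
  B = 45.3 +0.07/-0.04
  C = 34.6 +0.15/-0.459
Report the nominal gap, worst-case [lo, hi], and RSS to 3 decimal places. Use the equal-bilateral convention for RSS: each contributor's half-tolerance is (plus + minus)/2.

Stack each dimension's contribution:
  -A: nom -29.340 → Σnom=-29.340; wc +0.110/-0.093 → slack +0.110/-0.093; half-tol=0.102, Σhalf²=0.010302
  +B: nom +45.300 → Σnom=15.960; wc +0.070/-0.040 → slack +0.180/-0.133; half-tol=0.055, Σhalf²=0.013327
  -C: nom -34.600 → Σnom=-18.640; wc +0.459/-0.150 → slack +0.639/-0.283; half-tol=0.304, Σhalf²=0.106047
Nominal = -18.640. Worst-case = [-18.640 - 0.283, -18.640 + 0.639] = [-18.923, -18.001]. RSS = √0.106047 = 0.326.

nominal=-18.640 wc=[-18.923,-18.001] rss=0.326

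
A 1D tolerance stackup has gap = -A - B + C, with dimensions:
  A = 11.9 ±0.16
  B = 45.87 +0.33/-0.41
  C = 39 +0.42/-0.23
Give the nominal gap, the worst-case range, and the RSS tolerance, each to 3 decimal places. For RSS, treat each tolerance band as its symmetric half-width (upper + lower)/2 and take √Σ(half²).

nominal=-18.770 wc=[-19.490,-17.780] rss=0.518

Stack each dimension's contribution:
  -A: nom -11.900 → Σnom=-11.900; wc +0.160/-0.160 → slack +0.160/-0.160; half-tol=0.160, Σhalf²=0.025600
  -B: nom -45.870 → Σnom=-57.770; wc +0.410/-0.330 → slack +0.570/-0.490; half-tol=0.370, Σhalf²=0.162500
  +C: nom +39.000 → Σnom=-18.770; wc +0.420/-0.230 → slack +0.990/-0.720; half-tol=0.325, Σhalf²=0.268125
Nominal = -18.770. Worst-case = [-18.770 - 0.720, -18.770 + 0.990] = [-19.490, -17.780]. RSS = √0.268125 = 0.518.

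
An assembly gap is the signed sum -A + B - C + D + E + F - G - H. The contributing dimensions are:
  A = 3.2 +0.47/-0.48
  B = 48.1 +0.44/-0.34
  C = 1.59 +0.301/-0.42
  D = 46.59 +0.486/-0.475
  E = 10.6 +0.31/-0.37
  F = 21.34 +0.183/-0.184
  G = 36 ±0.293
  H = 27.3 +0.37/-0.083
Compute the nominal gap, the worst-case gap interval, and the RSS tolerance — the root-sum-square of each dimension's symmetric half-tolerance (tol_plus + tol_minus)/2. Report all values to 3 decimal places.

nominal=58.540 wc=[55.737,61.235] rss=1.012

Stack each dimension's contribution:
  -A: nom -3.200 → Σnom=-3.200; wc +0.480/-0.470 → slack +0.480/-0.470; half-tol=0.475, Σhalf²=0.225625
  +B: nom +48.100 → Σnom=44.900; wc +0.440/-0.340 → slack +0.920/-0.810; half-tol=0.390, Σhalf²=0.377725
  -C: nom -1.590 → Σnom=43.310; wc +0.420/-0.301 → slack +1.340/-1.111; half-tol=0.360, Σhalf²=0.507685
  +D: nom +46.590 → Σnom=89.900; wc +0.486/-0.475 → slack +1.826/-1.586; half-tol=0.480, Σhalf²=0.738565
  +E: nom +10.600 → Σnom=100.500; wc +0.310/-0.370 → slack +2.136/-1.956; half-tol=0.340, Σhalf²=0.854165
  +F: nom +21.340 → Σnom=121.840; wc +0.183/-0.184 → slack +2.319/-2.140; half-tol=0.183, Σhalf²=0.887838
  -G: nom -36.000 → Σnom=85.840; wc +0.293/-0.293 → slack +2.612/-2.433; half-tol=0.293, Σhalf²=0.973687
  -H: nom -27.300 → Σnom=58.540; wc +0.083/-0.370 → slack +2.695/-2.803; half-tol=0.227, Σhalf²=1.024989
Nominal = 58.540. Worst-case = [58.540 - 2.803, 58.540 + 2.695] = [55.737, 61.235]. RSS = √1.024989 = 1.012.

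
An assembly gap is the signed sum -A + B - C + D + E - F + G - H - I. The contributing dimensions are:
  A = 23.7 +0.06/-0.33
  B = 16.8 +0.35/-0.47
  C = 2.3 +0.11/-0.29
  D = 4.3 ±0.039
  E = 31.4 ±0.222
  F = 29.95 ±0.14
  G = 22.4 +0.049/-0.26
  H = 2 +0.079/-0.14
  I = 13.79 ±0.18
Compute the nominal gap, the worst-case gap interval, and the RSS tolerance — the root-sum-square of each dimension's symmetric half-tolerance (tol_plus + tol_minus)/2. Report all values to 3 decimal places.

Stack each dimension's contribution:
  -A: nom -23.700 → Σnom=-23.700; wc +0.330/-0.060 → slack +0.330/-0.060; half-tol=0.195, Σhalf²=0.038025
  +B: nom +16.800 → Σnom=-6.900; wc +0.350/-0.470 → slack +0.680/-0.530; half-tol=0.410, Σhalf²=0.206125
  -C: nom -2.300 → Σnom=-9.200; wc +0.290/-0.110 → slack +0.970/-0.640; half-tol=0.200, Σhalf²=0.246125
  +D: nom +4.300 → Σnom=-4.900; wc +0.039/-0.039 → slack +1.009/-0.679; half-tol=0.039, Σhalf²=0.247646
  +E: nom +31.400 → Σnom=26.500; wc +0.222/-0.222 → slack +1.231/-0.901; half-tol=0.222, Σhalf²=0.296930
  -F: nom -29.950 → Σnom=-3.450; wc +0.140/-0.140 → slack +1.371/-1.041; half-tol=0.140, Σhalf²=0.316530
  +G: nom +22.400 → Σnom=18.950; wc +0.049/-0.260 → slack +1.420/-1.301; half-tol=0.154, Σhalf²=0.340400
  -H: nom -2.000 → Σnom=16.950; wc +0.140/-0.079 → slack +1.560/-1.380; half-tol=0.110, Σhalf²=0.352390
  -I: nom -13.790 → Σnom=3.160; wc +0.180/-0.180 → slack +1.740/-1.560; half-tol=0.180, Σhalf²=0.384790
Nominal = 3.160. Worst-case = [3.160 - 1.560, 3.160 + 1.740] = [1.600, 4.900]. RSS = √0.384790 = 0.620.

nominal=3.160 wc=[1.600,4.900] rss=0.620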